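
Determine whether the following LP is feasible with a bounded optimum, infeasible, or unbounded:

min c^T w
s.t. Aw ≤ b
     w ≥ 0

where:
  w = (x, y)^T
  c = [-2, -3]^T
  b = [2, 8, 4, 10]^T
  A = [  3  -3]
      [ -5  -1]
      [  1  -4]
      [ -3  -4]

Unbounded (objective can decrease without bound)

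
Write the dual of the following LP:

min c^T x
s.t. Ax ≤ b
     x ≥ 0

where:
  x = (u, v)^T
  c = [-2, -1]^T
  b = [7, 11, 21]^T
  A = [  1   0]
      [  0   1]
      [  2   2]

Primal min cᵀx s.t. Ax ≤ b, x ≥ 0  →  Dual max −bᵀy s.t. Aᵀy ≥ −c, y ≥ 0.

Maximize: z = -7y1 - 11y2 - 21y3

Subject to:
  y1 + 2y3 ≥ 2
  y2 + 2y3 ≥ 1
  y1, y2, y3 ≥ 0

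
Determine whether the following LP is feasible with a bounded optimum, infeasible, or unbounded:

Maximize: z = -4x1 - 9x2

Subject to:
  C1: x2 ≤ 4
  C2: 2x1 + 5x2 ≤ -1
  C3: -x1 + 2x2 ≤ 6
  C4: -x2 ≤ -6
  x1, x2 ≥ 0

Infeasible (no feasible solution exists)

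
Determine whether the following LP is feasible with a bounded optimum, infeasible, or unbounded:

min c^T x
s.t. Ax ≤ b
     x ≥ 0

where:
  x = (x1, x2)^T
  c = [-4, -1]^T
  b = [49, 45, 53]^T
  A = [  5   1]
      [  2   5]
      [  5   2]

Feasible with a bounded optimal solution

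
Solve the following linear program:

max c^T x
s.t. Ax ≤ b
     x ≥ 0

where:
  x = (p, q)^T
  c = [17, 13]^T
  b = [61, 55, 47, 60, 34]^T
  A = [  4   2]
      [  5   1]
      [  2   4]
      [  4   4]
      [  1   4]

Evaluate the objective at each vertex of the feasible region:
  z(0, 0) = 0
  z(11, 0) = 187
  z(10, 5) = 235  ←
  z(8.667, 6.333) = 229.7
  z(0, 8.5) = 110.5
The maximum is at p = 10, q = 5.

p = 10, q = 5, z = 235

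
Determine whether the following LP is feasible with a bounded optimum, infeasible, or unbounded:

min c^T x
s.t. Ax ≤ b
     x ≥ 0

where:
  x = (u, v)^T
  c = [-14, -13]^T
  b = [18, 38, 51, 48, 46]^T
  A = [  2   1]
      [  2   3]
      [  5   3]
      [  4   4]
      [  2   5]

Feasible with a bounded optimal solution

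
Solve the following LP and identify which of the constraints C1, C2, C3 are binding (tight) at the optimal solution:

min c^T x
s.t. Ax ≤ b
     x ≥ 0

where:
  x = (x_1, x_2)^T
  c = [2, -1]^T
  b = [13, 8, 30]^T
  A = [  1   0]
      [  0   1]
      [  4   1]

At x_1 = 0, x_2 = 8, compute slack b - a·x for each constraint:
  C1: 13 − 0 = 13  (slack)
  C2: 8 − 8 = 0  (binding)
  C3: 30 − 8 = 22  (slack)

Optimal: x_1 = 0, x_2 = 8
Binding: C2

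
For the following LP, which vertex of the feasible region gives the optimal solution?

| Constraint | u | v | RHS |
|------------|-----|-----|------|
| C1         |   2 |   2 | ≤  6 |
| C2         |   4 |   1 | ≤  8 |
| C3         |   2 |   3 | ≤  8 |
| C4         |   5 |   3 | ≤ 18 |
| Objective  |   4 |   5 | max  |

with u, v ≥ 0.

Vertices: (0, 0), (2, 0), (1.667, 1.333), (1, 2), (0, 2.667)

Evaluate the objective at each vertex of the feasible region:
  z(0, 0) = 0
  z(2, 0) = 8
  z(1.667, 1.333) = 13.33
  z(1, 2) = 14  ←
  z(0, 2.667) = 13.33
The maximum is at u = 1, v = 2.

(1, 2)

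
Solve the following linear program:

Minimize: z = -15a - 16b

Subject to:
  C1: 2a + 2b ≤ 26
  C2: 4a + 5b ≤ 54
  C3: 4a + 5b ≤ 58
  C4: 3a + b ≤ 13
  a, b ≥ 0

Evaluate the objective at each vertex of the feasible region:
  z(0, 0) = 0
  z(4.333, 0) = -65
  z(1, 10) = -175  ←
  z(0, 10.8) = -172.8
The minimum is at a = 1, b = 10.

a = 1, b = 10, z = -175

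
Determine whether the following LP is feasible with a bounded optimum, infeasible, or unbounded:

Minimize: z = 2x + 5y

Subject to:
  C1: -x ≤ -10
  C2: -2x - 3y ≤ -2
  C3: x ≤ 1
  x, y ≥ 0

Infeasible (no feasible solution exists)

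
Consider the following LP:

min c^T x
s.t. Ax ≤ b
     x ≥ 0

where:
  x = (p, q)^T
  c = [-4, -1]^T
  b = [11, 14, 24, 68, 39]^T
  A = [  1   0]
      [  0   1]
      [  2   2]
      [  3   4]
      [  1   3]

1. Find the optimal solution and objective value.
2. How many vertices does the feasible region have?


1. p = 11, q = 1, z = -45
2. 4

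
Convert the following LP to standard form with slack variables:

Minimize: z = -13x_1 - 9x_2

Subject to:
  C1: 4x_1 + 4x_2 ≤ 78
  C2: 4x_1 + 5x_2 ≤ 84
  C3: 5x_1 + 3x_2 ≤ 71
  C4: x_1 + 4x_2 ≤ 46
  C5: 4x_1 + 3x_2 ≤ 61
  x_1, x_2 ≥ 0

min z = -13x_1 - 9x_2

s.t.
  4x_1 + 4x_2 + s1 = 78
  4x_1 + 5x_2 + s2 = 84
  5x_1 + 3x_2 + s3 = 71
  x_1 + 4x_2 + s4 = 46
  4x_1 + 3x_2 + s5 = 61
  x_1, x_2, s1, s2, s3, s4, s5 ≥ 0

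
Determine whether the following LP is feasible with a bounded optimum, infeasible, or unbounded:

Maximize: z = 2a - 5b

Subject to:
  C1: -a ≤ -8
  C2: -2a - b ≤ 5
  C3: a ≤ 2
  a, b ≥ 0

Infeasible (no feasible solution exists)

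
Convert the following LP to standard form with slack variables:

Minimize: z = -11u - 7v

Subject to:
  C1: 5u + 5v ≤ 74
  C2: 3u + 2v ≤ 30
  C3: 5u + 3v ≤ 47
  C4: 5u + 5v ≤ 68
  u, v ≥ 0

min z = -11u - 7v

s.t.
  5u + 5v + s1 = 74
  3u + 2v + s2 = 30
  5u + 3v + s3 = 47
  5u + 5v + s4 = 68
  u, v, s1, s2, s3, s4 ≥ 0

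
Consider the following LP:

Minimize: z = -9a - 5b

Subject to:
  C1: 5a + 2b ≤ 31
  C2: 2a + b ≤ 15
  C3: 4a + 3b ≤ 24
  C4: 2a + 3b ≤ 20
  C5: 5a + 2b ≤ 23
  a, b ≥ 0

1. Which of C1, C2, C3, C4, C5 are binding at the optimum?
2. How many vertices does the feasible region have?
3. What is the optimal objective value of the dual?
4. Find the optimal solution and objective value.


1. C3, C5
2. 5
3. -47
4. a = 3, b = 4, z = -47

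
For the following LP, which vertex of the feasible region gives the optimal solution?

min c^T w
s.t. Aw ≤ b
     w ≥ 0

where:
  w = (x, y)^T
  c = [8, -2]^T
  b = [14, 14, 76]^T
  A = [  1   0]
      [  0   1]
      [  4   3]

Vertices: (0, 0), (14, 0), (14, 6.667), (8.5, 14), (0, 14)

Evaluate the objective at each vertex of the feasible region:
  z(0, 0) = 0
  z(14, 0) = 112
  z(14, 6.667) = 98.67
  z(8.5, 14) = 40
  z(0, 14) = -28  ←
The minimum is at x = 0, y = 14.

(0, 14)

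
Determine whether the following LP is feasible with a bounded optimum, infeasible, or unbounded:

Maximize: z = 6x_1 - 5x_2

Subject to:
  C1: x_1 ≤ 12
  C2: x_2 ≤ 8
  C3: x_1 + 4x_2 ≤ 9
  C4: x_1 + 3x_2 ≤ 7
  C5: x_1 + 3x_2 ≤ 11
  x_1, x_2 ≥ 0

Feasible with a bounded optimal solution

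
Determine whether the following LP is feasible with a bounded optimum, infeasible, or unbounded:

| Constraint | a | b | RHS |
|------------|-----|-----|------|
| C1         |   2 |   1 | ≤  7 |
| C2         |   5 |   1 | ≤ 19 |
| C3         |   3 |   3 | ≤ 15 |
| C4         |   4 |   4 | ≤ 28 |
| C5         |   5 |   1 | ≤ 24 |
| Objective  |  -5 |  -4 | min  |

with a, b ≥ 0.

Feasible with a bounded optimal solution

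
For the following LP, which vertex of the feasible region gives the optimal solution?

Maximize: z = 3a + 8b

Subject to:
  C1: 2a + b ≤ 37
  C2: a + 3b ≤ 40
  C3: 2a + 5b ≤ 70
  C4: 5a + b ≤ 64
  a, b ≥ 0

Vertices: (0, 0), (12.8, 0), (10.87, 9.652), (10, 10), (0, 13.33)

Evaluate the objective at each vertex of the feasible region:
  z(0, 0) = 0
  z(12.8, 0) = 38.4
  z(10.87, 9.652) = 109.8
  z(10, 10) = 110  ←
  z(0, 13.33) = 106.7
The maximum is at a = 10, b = 10.

(10, 10)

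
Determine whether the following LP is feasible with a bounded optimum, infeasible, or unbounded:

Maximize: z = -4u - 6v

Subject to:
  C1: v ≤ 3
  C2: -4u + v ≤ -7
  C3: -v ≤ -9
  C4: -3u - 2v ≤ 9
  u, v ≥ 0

Infeasible (no feasible solution exists)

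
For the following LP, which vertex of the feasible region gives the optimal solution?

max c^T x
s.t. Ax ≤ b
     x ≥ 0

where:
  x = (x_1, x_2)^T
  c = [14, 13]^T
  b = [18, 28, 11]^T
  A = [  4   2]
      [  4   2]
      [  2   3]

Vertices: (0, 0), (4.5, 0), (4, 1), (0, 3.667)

Evaluate the objective at each vertex of the feasible region:
  z(0, 0) = 0
  z(4.5, 0) = 63
  z(4, 1) = 69  ←
  z(0, 3.667) = 47.67
The maximum is at x_1 = 4, x_2 = 1.

(4, 1)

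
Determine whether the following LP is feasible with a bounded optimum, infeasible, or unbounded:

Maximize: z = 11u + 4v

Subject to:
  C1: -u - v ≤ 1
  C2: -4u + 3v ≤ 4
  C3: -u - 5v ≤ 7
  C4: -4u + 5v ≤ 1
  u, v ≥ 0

Unbounded (objective can increase without bound)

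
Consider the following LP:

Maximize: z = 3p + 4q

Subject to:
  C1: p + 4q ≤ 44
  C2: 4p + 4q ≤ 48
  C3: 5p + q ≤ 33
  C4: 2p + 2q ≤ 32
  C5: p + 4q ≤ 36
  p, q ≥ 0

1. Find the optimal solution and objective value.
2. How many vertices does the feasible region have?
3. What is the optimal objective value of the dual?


1. p = 4, q = 8, z = 44
2. 5
3. 44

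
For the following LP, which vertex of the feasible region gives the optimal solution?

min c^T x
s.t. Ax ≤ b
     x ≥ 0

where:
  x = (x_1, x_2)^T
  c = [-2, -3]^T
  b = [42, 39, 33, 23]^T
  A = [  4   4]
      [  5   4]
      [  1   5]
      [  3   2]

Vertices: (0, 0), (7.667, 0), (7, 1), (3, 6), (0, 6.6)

Evaluate the objective at each vertex of the feasible region:
  z(0, 0) = 0
  z(7.667, 0) = -15.33
  z(7, 1) = -17
  z(3, 6) = -24  ←
  z(0, 6.6) = -19.8
The minimum is at x_1 = 3, x_2 = 6.

(3, 6)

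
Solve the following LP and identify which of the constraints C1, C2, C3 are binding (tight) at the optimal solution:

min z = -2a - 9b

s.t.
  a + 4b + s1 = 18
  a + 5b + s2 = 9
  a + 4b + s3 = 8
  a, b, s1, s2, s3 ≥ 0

At a = 4, b = 1, compute slack b - a·x for each constraint:
  C1: 18 − 8 = 10  (slack)
  C2: 9 − 9 = 0  (binding)
  C3: 8 − 8 = 0  (binding)

Optimal: a = 4, b = 1
Binding: C2, C3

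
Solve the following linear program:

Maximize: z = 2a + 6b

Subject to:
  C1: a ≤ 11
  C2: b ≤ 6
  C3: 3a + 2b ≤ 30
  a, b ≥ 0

Evaluate the objective at each vertex of the feasible region:
  z(0, 0) = 0
  z(10, 0) = 20
  z(6, 6) = 48  ←
  z(0, 6) = 36
The maximum is at a = 6, b = 6.

a = 6, b = 6, z = 48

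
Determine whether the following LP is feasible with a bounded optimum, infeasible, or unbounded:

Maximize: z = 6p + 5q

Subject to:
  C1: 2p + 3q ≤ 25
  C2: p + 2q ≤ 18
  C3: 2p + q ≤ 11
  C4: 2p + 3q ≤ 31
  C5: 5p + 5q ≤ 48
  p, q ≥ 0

Feasible with a bounded optimal solution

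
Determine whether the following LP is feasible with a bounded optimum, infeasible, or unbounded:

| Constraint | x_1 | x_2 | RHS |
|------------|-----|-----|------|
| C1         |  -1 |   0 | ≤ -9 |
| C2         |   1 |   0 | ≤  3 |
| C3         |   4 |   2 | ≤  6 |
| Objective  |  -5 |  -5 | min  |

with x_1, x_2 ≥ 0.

Infeasible (no feasible solution exists)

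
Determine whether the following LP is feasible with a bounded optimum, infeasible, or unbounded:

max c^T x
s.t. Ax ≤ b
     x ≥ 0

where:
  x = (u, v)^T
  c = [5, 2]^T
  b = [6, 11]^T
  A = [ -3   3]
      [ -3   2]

Unbounded (objective can increase without bound)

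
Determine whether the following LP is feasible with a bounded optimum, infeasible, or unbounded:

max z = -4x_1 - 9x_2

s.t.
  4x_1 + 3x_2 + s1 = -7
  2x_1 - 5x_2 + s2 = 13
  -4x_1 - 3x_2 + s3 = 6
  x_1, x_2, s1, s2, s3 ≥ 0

Infeasible (no feasible solution exists)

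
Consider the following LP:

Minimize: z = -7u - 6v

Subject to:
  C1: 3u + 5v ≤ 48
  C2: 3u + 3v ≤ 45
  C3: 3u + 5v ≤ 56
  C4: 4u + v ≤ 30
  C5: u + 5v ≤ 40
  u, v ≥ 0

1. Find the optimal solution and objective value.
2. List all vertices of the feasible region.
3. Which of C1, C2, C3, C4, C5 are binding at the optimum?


1. u = 6, v = 6, z = -78
2. (0, 0), (7.5, 0), (6, 6), (4, 7.2), (0, 8)
3. C1, C4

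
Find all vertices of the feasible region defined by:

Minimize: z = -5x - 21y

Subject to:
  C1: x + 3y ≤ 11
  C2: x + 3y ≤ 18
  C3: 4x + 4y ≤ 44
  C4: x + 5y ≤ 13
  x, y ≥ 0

(0, 0), (11, 0), (8, 1), (0, 2.6)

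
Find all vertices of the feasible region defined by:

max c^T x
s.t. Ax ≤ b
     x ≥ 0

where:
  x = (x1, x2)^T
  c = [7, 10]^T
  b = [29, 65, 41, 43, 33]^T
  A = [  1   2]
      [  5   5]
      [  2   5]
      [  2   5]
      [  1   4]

(0, 0), (13, 0), (8, 5), (0, 8.2)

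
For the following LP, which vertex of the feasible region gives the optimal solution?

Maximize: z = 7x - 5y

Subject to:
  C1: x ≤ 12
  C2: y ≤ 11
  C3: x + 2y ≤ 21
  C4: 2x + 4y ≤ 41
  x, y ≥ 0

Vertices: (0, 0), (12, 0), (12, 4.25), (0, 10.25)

Evaluate the objective at each vertex of the feasible region:
  z(0, 0) = 0
  z(12, 0) = 84  ←
  z(12, 4.25) = 62.75
  z(0, 10.25) = -51.25
The maximum is at x = 12, y = 0.

(12, 0)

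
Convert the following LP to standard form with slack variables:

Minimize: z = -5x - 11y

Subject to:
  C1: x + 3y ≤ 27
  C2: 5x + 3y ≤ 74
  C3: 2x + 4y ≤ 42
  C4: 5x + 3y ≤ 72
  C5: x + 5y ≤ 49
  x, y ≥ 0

min z = -5x - 11y

s.t.
  x + 3y + s1 = 27
  5x + 3y + s2 = 74
  2x + 4y + s3 = 42
  5x + 3y + s4 = 72
  x + 5y + s5 = 49
  x, y, s1, s2, s3, s4, s5 ≥ 0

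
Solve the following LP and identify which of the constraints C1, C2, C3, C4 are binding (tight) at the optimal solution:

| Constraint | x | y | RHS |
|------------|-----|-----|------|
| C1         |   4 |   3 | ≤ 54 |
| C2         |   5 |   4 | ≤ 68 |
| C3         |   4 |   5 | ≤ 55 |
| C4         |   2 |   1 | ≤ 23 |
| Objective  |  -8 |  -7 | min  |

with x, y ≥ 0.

At x = 10, y = 3, compute slack b - a·x for each constraint:
  C1: 54 − 49 = 5  (slack)
  C2: 68 − 62 = 6  (slack)
  C3: 55 − 55 = 0  (binding)
  C4: 23 − 23 = 0  (binding)

Optimal: x = 10, y = 3
Binding: C3, C4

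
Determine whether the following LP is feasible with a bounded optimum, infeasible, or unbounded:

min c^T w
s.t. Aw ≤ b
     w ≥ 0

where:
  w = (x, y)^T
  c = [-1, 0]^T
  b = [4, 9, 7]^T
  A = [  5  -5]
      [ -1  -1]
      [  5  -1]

Unbounded (objective can decrease without bound)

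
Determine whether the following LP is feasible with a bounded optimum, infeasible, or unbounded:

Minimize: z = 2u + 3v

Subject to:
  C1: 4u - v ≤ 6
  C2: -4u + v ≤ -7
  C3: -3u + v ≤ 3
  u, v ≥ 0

Infeasible (no feasible solution exists)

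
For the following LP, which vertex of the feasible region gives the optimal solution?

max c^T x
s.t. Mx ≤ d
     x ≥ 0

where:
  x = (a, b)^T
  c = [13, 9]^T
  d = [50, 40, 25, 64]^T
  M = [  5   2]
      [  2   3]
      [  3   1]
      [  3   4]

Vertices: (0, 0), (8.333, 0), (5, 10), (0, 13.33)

Evaluate the objective at each vertex of the feasible region:
  z(0, 0) = 0
  z(8.333, 0) = 108.3
  z(5, 10) = 155  ←
  z(0, 13.33) = 120
The maximum is at a = 5, b = 10.

(5, 10)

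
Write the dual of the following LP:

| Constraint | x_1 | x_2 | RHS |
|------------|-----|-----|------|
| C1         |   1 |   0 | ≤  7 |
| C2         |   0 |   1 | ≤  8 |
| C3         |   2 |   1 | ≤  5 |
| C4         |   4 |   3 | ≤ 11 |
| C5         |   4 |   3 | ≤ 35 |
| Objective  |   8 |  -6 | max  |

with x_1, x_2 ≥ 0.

Primal max cᵀx s.t. Ax ≤ b, x ≥ 0  →  Dual min bᵀy s.t. Aᵀy ≥ c, y ≥ 0.

Minimize: z = 7y1 + 8y2 + 5y3 + 11y4 + 35y5

Subject to:
  y1 + 2y3 + 4y4 + 4y5 ≥ 8
  y2 + y3 + 3y4 + 3y5 ≥ -6
  y1, y2, y3, y4, y5 ≥ 0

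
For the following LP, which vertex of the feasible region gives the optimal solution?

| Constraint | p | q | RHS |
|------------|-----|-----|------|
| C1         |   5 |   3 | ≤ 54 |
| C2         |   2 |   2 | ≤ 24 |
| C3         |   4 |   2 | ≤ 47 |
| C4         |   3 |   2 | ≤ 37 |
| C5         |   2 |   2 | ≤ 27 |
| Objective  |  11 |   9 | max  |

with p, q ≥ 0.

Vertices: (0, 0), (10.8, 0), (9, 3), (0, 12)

Evaluate the objective at each vertex of the feasible region:
  z(0, 0) = 0
  z(10.8, 0) = 118.8
  z(9, 3) = 126  ←
  z(0, 12) = 108
The maximum is at p = 9, q = 3.

(9, 3)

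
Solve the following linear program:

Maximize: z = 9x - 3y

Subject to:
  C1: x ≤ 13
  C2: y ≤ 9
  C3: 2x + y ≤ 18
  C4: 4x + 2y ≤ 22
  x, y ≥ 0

Evaluate the objective at each vertex of the feasible region:
  z(0, 0) = 0
  z(5.5, 0) = 49.5  ←
  z(1, 9) = -18
  z(0, 9) = -27
The maximum is at x = 5.5, y = 0.

x = 5.5, y = 0, z = 49.5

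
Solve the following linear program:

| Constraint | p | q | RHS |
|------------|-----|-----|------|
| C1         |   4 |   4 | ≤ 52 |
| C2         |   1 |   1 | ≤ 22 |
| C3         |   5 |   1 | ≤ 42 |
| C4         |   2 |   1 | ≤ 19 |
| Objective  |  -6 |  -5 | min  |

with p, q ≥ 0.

Evaluate the objective at each vertex of the feasible region:
  z(0, 0) = 0
  z(8.4, 0) = -50.4
  z(7.667, 3.667) = -64.33
  z(6, 7) = -71  ←
  z(0, 13) = -65
The minimum is at p = 6, q = 7.

p = 6, q = 7, z = -71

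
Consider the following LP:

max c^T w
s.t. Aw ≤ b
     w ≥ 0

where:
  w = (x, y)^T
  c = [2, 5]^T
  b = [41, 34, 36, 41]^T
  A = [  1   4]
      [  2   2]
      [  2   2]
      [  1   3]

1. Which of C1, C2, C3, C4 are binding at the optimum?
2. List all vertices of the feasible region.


1. C1, C2
2. (0, 0), (17, 0), (9, 8), (0, 10.25)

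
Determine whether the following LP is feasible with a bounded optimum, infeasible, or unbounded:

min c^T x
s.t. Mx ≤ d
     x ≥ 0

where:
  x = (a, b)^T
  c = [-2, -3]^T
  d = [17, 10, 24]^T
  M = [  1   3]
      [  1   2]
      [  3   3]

Feasible with a bounded optimal solution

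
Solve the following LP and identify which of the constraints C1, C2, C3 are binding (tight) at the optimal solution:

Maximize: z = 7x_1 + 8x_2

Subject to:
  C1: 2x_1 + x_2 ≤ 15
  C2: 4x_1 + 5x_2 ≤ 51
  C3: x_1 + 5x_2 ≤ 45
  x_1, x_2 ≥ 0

At x_1 = 4, x_2 = 7, compute slack b - a·x for each constraint:
  C1: 15 − 15 = 0  (binding)
  C2: 51 − 51 = 0  (binding)
  C3: 45 − 39 = 6  (slack)

Optimal: x_1 = 4, x_2 = 7
Binding: C1, C2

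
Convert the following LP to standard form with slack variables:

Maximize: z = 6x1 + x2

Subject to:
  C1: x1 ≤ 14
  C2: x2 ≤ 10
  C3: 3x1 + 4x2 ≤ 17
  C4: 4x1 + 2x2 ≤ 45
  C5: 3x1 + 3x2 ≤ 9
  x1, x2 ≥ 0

max z = 6x1 + x2

s.t.
  x1 + s1 = 14
  x2 + s2 = 10
  3x1 + 4x2 + s3 = 17
  4x1 + 2x2 + s4 = 45
  3x1 + 3x2 + s5 = 9
  x1, x2, s1, s2, s3, s4, s5 ≥ 0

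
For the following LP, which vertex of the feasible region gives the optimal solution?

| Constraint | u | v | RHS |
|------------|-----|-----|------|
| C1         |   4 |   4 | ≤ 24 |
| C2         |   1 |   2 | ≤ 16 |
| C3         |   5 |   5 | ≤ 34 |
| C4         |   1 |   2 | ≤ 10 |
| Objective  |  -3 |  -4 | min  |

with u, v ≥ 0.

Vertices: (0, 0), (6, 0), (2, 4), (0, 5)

Evaluate the objective at each vertex of the feasible region:
  z(0, 0) = 0
  z(6, 0) = -18
  z(2, 4) = -22  ←
  z(0, 5) = -20
The minimum is at u = 2, v = 4.

(2, 4)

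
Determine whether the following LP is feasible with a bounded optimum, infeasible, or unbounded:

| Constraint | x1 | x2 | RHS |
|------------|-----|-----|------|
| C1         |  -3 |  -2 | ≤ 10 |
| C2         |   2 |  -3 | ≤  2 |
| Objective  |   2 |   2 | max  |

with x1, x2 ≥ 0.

Unbounded (objective can increase without bound)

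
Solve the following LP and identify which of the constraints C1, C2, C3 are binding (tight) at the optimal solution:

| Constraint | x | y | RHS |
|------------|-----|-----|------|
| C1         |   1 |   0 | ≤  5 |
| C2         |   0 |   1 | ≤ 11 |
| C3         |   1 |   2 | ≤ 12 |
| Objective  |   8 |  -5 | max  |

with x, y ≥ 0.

At x = 5, y = 0, compute slack b - a·x for each constraint:
  C1: 5 − 5 = 0  (binding)
  C2: 11 − 0 = 11  (slack)
  C3: 12 − 5 = 7  (slack)

Optimal: x = 5, y = 0
Binding: C1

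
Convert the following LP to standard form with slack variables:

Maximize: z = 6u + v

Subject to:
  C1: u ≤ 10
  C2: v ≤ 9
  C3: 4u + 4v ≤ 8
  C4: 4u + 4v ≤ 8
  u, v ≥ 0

max z = 6u + v

s.t.
  u + s1 = 10
  v + s2 = 9
  4u + 4v + s3 = 8
  4u + 4v + s4 = 8
  u, v, s1, s2, s3, s4 ≥ 0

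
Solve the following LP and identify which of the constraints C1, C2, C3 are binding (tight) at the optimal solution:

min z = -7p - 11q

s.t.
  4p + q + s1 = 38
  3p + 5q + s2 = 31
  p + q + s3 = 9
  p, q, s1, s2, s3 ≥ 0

At p = 7, q = 2, compute slack b - a·x for each constraint:
  C1: 38 − 30 = 8  (slack)
  C2: 31 − 31 = 0  (binding)
  C3: 9 − 9 = 0  (binding)

Optimal: p = 7, q = 2
Binding: C2, C3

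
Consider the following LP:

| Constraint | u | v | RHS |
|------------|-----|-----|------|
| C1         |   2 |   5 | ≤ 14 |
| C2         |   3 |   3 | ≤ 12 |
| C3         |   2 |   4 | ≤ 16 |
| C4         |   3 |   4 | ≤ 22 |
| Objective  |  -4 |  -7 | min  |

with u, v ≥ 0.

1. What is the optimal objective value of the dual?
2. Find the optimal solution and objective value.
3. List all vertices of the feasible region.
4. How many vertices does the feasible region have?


1. -22
2. u = 2, v = 2, z = -22
3. (0, 0), (4, 0), (2, 2), (0, 2.8)
4. 4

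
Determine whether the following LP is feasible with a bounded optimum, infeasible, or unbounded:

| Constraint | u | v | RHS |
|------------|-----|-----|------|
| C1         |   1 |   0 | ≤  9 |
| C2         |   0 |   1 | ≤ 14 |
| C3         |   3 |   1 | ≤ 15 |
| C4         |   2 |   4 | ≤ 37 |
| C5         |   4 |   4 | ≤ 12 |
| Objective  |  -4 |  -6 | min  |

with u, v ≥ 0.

Feasible with a bounded optimal solution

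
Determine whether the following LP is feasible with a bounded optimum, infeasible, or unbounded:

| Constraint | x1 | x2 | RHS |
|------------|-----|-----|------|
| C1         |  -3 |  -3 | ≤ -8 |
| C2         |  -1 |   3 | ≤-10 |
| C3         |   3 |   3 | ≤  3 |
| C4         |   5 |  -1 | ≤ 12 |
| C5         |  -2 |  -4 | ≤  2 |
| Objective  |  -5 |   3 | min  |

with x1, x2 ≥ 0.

Infeasible (no feasible solution exists)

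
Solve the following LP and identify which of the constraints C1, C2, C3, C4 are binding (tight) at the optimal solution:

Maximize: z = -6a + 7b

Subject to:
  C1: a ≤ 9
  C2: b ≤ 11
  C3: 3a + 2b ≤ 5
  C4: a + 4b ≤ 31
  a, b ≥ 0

At a = 0, b = 2.5, compute slack b - a·x for each constraint:
  C1: 9 − 0 = 9  (slack)
  C2: 11 − 2.5 = 8.5  (slack)
  C3: 5 − 5 = 0  (binding)
  C4: 31 − 10 = 21  (slack)

Optimal: a = 0, b = 2.5
Binding: C3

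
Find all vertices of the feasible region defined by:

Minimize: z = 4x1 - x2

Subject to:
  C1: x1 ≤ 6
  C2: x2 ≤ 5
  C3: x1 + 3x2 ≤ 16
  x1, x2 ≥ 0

(0, 0), (6, 0), (6, 3.333), (1, 5), (0, 5)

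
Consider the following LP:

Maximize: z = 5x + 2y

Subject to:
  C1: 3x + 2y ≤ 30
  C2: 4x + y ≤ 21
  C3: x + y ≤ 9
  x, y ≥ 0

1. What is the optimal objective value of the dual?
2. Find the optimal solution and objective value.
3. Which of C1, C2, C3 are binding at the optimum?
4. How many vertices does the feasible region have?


1. 30
2. x = 4, y = 5, z = 30
3. C2, C3
4. 4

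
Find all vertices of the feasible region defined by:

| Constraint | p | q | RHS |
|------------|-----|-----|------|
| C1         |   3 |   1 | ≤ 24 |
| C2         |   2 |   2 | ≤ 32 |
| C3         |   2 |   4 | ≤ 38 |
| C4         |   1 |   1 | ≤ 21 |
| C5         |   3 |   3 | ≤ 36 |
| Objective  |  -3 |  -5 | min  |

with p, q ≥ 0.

(0, 0), (8, 0), (6, 6), (5, 7), (0, 9.5)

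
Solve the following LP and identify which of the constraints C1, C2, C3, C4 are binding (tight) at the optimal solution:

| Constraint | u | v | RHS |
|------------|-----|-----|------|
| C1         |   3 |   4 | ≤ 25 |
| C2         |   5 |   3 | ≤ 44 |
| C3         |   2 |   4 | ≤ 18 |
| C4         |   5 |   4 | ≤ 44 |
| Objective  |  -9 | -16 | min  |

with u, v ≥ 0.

At u = 7, v = 1, compute slack b - a·x for each constraint:
  C1: 25 − 25 = 0  (binding)
  C2: 44 − 38 = 6  (slack)
  C3: 18 − 18 = 0  (binding)
  C4: 44 − 39 = 5  (slack)

Optimal: u = 7, v = 1
Binding: C1, C3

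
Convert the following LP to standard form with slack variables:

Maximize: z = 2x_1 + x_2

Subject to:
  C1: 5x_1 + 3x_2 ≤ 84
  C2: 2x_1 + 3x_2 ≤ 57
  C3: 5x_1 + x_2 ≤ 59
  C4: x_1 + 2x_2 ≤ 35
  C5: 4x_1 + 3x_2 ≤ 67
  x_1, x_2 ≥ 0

max z = 2x_1 + x_2

s.t.
  5x_1 + 3x_2 + s1 = 84
  2x_1 + 3x_2 + s2 = 57
  5x_1 + x_2 + s3 = 59
  x_1 + 2x_2 + s4 = 35
  4x_1 + 3x_2 + s5 = 67
  x_1, x_2, s1, s2, s3, s4, s5 ≥ 0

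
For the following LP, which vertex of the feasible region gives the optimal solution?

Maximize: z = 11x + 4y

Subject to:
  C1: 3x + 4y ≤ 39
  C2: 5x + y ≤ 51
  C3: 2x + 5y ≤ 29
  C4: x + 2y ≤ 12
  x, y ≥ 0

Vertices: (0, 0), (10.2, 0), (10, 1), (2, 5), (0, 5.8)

Evaluate the objective at each vertex of the feasible region:
  z(0, 0) = 0
  z(10.2, 0) = 112.2
  z(10, 1) = 114  ←
  z(2, 5) = 42
  z(0, 5.8) = 23.2
The maximum is at x = 10, y = 1.

(10, 1)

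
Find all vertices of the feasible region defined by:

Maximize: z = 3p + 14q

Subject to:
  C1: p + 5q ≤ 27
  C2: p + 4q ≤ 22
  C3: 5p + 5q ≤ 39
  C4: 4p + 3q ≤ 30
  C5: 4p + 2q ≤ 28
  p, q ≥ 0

(0, 0), (7, 0), (6.2, 1.6), (3.067, 4.733), (2, 5), (0, 5.4)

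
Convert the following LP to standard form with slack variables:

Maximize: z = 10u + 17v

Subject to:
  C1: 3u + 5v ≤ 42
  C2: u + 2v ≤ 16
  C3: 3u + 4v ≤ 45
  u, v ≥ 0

max z = 10u + 17v

s.t.
  3u + 5v + s1 = 42
  u + 2v + s2 = 16
  3u + 4v + s3 = 45
  u, v, s1, s2, s3 ≥ 0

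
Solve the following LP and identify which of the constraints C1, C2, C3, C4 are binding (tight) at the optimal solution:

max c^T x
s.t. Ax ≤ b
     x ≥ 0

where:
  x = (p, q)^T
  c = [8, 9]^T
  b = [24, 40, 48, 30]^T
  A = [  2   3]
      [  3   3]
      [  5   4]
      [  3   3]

At p = 6, q = 4, compute slack b - a·x for each constraint:
  C1: 24 − 24 = 0  (binding)
  C2: 40 − 30 = 10  (slack)
  C3: 48 − 46 = 2  (slack)
  C4: 30 − 30 = 0  (binding)

Optimal: p = 6, q = 4
Binding: C1, C4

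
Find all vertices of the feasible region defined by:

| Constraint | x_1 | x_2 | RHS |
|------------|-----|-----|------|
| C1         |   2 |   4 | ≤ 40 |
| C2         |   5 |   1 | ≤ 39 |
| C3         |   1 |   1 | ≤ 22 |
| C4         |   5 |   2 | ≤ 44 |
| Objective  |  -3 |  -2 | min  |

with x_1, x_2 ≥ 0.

(0, 0), (7.8, 0), (6.8, 5), (6, 7), (0, 10)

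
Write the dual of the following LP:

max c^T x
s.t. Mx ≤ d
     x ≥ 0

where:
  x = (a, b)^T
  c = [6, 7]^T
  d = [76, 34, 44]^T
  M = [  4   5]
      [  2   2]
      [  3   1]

Primal max cᵀx s.t. Ax ≤ b, x ≥ 0  →  Dual min bᵀy s.t. Aᵀy ≥ c, y ≥ 0.

Minimize: z = 76y1 + 34y2 + 44y3

Subject to:
  4y1 + 2y2 + 3y3 ≥ 6
  5y1 + 2y2 + y3 ≥ 7
  y1, y2, y3 ≥ 0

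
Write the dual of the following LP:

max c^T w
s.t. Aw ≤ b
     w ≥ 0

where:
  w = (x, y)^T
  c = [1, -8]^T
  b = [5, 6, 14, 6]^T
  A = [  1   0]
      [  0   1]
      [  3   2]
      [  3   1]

Primal max cᵀx s.t. Ax ≤ b, x ≥ 0  →  Dual min bᵀy s.t. Aᵀy ≥ c, y ≥ 0.

Minimize: z = 5y1 + 6y2 + 14y3 + 6y4

Subject to:
  y1 + 3y3 + 3y4 ≥ 1
  y2 + 2y3 + y4 ≥ -8
  y1, y2, y3, y4 ≥ 0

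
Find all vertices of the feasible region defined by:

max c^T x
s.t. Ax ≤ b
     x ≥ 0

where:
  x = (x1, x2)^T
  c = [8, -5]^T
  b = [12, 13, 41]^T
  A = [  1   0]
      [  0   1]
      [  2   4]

(0, 0), (12, 0), (12, 4.25), (0, 10.25)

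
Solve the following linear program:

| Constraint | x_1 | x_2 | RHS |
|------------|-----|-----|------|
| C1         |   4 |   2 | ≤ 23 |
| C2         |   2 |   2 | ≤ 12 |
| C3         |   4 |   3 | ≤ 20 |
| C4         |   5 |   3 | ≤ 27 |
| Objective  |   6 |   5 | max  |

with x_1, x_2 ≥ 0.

Evaluate the objective at each vertex of the feasible region:
  z(0, 0) = 0
  z(5, 0) = 30
  z(2, 4) = 32  ←
  z(0, 6) = 30
The maximum is at x_1 = 2, x_2 = 4.

x_1 = 2, x_2 = 4, z = 32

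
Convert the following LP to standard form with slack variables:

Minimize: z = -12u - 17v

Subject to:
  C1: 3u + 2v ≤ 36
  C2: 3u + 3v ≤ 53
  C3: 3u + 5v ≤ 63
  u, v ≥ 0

min z = -12u - 17v

s.t.
  3u + 2v + s1 = 36
  3u + 3v + s2 = 53
  3u + 5v + s3 = 63
  u, v, s1, s2, s3 ≥ 0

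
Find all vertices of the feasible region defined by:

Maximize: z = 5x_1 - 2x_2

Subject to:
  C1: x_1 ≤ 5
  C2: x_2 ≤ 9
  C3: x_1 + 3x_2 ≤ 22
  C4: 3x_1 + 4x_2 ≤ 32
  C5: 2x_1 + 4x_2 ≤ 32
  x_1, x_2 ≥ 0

(0, 0), (5, 0), (5, 4.25), (1.6, 6.8), (0, 7.333)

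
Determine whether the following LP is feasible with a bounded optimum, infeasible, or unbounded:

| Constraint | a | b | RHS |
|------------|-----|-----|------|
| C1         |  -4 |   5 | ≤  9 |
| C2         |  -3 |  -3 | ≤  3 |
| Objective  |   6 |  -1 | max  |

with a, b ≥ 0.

Unbounded (objective can increase without bound)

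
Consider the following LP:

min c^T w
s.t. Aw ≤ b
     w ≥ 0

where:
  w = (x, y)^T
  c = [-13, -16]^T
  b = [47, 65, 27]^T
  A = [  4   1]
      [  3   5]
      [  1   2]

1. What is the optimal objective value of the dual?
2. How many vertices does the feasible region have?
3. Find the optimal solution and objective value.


1. -242
2. 4
3. x = 10, y = 7, z = -242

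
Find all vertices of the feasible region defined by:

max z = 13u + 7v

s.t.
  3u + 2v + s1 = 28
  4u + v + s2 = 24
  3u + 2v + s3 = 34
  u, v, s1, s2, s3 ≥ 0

(0, 0), (6, 0), (4, 8), (0, 14)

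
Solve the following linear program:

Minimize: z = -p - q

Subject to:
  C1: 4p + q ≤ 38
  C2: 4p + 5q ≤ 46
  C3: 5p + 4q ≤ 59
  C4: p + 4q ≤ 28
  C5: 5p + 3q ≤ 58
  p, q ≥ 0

Evaluate the objective at each vertex of the feasible region:
  z(0, 0) = 0
  z(9.5, 0) = -9.5
  z(9, 2) = -11  ←
  z(4, 6) = -10
  z(0, 7) = -7
The minimum is at p = 9, q = 2.

p = 9, q = 2, z = -11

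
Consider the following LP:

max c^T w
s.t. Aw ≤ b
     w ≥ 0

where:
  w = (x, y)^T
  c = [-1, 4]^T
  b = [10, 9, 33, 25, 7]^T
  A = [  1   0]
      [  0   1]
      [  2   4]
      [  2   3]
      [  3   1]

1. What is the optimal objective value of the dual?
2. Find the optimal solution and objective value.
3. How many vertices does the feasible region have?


1. 28
2. x = 0, y = 7, z = 28
3. 3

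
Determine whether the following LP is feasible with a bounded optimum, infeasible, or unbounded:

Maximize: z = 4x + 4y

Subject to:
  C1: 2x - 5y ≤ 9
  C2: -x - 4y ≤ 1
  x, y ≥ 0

Unbounded (objective can increase without bound)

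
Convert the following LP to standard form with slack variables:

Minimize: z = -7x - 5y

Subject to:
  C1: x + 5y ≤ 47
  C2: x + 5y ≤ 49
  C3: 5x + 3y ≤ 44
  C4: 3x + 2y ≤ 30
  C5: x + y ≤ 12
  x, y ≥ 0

min z = -7x - 5y

s.t.
  x + 5y + s1 = 47
  x + 5y + s2 = 49
  5x + 3y + s3 = 44
  3x + 2y + s4 = 30
  x + y + s5 = 12
  x, y, s1, s2, s3, s4, s5 ≥ 0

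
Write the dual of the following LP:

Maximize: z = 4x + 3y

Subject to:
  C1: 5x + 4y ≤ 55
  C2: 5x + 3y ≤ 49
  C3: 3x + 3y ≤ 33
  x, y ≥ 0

Primal max cᵀx s.t. Ax ≤ b, x ≥ 0  →  Dual min bᵀy s.t. Aᵀy ≥ c, y ≥ 0.

Minimize: z = 55y1 + 49y2 + 33y3

Subject to:
  5y1 + 5y2 + 3y3 ≥ 4
  4y1 + 3y2 + 3y3 ≥ 3
  y1, y2, y3 ≥ 0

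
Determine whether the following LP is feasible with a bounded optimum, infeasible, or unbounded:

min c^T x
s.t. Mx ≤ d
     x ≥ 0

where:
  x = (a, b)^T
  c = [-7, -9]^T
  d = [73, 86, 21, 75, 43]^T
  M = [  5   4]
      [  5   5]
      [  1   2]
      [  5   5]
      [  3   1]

Feasible with a bounded optimal solution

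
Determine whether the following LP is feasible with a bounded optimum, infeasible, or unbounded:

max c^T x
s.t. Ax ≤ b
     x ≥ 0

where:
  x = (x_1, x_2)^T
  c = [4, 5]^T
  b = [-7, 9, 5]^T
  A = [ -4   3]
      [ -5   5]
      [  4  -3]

Infeasible (no feasible solution exists)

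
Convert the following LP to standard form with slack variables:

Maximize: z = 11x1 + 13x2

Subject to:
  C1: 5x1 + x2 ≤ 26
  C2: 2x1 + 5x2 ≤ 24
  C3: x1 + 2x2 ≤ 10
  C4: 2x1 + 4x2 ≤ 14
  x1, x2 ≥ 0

max z = 11x1 + 13x2

s.t.
  5x1 + x2 + s1 = 26
  2x1 + 5x2 + s2 = 24
  x1 + 2x2 + s3 = 10
  2x1 + 4x2 + s4 = 14
  x1, x2, s1, s2, s3, s4 ≥ 0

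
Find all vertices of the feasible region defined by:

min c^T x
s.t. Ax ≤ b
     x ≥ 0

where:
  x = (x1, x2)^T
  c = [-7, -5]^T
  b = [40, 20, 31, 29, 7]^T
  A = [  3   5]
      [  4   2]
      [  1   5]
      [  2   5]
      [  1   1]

(0, 0), (5, 0), (3, 4), (2, 5), (0, 5.8)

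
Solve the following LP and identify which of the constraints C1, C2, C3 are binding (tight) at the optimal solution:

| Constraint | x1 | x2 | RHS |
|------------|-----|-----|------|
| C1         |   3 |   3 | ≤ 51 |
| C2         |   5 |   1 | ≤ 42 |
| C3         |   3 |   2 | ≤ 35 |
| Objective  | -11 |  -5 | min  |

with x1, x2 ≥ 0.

At x1 = 7, x2 = 7, compute slack b - a·x for each constraint:
  C1: 51 − 42 = 9  (slack)
  C2: 42 − 42 = 0  (binding)
  C3: 35 − 35 = 0  (binding)

Optimal: x1 = 7, x2 = 7
Binding: C2, C3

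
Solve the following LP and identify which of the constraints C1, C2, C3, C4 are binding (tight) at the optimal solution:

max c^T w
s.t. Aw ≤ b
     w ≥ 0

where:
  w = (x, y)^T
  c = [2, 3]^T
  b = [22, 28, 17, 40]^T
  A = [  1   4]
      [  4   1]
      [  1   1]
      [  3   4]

At x = 6, y = 4, compute slack b - a·x for each constraint:
  C1: 22 − 22 = 0  (binding)
  C2: 28 − 28 = 0  (binding)
  C3: 17 − 10 = 7  (slack)
  C4: 40 − 34 = 6  (slack)

Optimal: x = 6, y = 4
Binding: C1, C2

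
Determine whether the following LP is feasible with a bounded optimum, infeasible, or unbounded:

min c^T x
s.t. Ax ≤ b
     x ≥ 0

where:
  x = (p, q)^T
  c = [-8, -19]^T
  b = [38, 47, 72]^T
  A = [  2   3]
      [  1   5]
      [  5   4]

Feasible with a bounded optimal solution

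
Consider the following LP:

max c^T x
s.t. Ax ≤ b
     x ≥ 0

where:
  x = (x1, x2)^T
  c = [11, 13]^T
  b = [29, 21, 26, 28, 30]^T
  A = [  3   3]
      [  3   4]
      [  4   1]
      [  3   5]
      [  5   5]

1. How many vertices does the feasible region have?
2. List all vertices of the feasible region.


1. 4
2. (0, 0), (6, 0), (3, 3), (0, 5.25)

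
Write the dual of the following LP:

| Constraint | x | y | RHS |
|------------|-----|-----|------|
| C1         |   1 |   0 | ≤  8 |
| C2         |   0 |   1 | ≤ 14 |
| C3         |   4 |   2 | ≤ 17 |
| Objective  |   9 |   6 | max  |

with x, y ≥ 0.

Primal max cᵀx s.t. Ax ≤ b, x ≥ 0  →  Dual min bᵀy s.t. Aᵀy ≥ c, y ≥ 0.

Minimize: z = 8y1 + 14y2 + 17y3

Subject to:
  y1 + 4y3 ≥ 9
  y2 + 2y3 ≥ 6
  y1, y2, y3 ≥ 0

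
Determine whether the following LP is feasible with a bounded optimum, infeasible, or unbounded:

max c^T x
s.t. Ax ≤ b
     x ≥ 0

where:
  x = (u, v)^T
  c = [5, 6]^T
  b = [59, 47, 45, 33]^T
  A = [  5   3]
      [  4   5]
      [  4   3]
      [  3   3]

Feasible with a bounded optimal solution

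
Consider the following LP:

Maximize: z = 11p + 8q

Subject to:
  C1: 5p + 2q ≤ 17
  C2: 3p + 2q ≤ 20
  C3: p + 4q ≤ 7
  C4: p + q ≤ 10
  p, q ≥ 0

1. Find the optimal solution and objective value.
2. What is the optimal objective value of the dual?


1. p = 3, q = 1, z = 41
2. 41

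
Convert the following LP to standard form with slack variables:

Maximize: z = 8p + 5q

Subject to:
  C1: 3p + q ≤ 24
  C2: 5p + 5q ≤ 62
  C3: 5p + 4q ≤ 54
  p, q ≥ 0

max z = 8p + 5q

s.t.
  3p + q + s1 = 24
  5p + 5q + s2 = 62
  5p + 4q + s3 = 54
  p, q, s1, s2, s3 ≥ 0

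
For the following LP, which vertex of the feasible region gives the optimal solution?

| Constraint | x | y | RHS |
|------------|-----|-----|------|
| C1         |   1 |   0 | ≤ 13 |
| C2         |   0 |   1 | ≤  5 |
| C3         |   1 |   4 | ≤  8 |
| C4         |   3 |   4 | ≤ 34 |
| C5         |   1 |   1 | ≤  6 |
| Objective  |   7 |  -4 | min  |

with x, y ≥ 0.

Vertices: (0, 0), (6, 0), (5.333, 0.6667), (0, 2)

Evaluate the objective at each vertex of the feasible region:
  z(0, 0) = 0
  z(6, 0) = 42
  z(5.333, 0.6667) = 34.67
  z(0, 2) = -8  ←
The minimum is at x = 0, y = 2.

(0, 2)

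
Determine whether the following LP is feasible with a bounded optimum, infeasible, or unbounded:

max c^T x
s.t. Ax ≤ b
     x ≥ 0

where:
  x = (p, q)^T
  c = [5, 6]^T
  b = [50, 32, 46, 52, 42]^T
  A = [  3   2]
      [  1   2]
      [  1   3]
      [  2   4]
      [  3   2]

Feasible with a bounded optimal solution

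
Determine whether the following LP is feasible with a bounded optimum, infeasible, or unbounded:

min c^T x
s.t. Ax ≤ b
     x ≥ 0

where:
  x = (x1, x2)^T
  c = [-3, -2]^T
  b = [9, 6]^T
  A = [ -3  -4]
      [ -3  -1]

Unbounded (objective can decrease without bound)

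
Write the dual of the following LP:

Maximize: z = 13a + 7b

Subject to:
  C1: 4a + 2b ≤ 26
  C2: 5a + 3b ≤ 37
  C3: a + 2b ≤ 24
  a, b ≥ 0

Primal max cᵀx s.t. Ax ≤ b, x ≥ 0  →  Dual min bᵀy s.t. Aᵀy ≥ c, y ≥ 0.

Minimize: z = 26y1 + 37y2 + 24y3

Subject to:
  4y1 + 5y2 + y3 ≥ 13
  2y1 + 3y2 + 2y3 ≥ 7
  y1, y2, y3 ≥ 0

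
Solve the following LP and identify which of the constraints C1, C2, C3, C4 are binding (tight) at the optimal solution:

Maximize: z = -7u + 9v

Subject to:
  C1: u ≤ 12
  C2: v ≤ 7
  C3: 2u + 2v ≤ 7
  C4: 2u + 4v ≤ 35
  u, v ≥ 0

At u = 0, v = 3.5, compute slack b - a·x for each constraint:
  C1: 12 − 0 = 12  (slack)
  C2: 7 − 3.5 = 3.5  (slack)
  C3: 7 − 7 = 0  (binding)
  C4: 35 − 14 = 21  (slack)

Optimal: u = 0, v = 3.5
Binding: C3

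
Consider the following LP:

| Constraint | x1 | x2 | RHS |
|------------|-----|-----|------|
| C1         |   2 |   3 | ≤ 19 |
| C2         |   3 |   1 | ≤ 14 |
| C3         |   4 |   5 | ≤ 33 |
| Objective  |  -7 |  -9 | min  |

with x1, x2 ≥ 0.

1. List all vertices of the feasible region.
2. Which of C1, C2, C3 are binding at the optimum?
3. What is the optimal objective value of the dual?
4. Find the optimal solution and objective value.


1. (0, 0), (4.667, 0), (3.364, 3.909), (2, 5), (0, 6.333)
2. C1, C3
3. -59
4. x1 = 2, x2 = 5, z = -59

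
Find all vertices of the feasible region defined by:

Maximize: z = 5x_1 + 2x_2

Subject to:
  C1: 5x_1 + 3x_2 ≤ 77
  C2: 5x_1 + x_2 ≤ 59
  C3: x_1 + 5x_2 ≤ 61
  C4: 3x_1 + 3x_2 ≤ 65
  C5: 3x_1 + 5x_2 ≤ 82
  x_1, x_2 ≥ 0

(0, 0), (11.8, 0), (10, 9), (9.182, 10.36), (0, 12.2)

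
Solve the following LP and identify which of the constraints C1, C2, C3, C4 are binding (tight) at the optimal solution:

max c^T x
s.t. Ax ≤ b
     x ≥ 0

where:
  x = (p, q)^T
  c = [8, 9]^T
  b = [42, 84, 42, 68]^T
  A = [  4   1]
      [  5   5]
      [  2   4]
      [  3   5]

At p = 9, q = 6, compute slack b - a·x for each constraint:
  C1: 42 − 42 = 0  (binding)
  C2: 84 − 75 = 9  (slack)
  C3: 42 − 42 = 0  (binding)
  C4: 68 − 57 = 11  (slack)

Optimal: p = 9, q = 6
Binding: C1, C3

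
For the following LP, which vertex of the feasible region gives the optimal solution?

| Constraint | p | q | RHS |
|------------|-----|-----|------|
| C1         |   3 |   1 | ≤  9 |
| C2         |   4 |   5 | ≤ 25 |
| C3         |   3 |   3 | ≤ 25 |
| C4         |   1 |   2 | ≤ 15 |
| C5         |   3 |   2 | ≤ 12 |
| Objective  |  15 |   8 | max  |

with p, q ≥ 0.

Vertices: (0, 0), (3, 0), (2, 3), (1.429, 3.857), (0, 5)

Evaluate the objective at each vertex of the feasible region:
  z(0, 0) = 0
  z(3, 0) = 45
  z(2, 3) = 54  ←
  z(1.429, 3.857) = 52.29
  z(0, 5) = 40
The maximum is at p = 2, q = 3.

(2, 3)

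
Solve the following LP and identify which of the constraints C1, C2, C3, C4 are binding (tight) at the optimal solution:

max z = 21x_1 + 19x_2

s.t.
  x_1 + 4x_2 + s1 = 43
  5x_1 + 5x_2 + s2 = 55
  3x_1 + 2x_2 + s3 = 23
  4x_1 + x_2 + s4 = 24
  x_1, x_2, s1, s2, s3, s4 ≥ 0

At x_1 = 1, x_2 = 10, compute slack b - a·x for each constraint:
  C1: 43 − 41 = 2  (slack)
  C2: 55 − 55 = 0  (binding)
  C3: 23 − 23 = 0  (binding)
  C4: 24 − 14 = 10  (slack)

Optimal: x_1 = 1, x_2 = 10
Binding: C2, C3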